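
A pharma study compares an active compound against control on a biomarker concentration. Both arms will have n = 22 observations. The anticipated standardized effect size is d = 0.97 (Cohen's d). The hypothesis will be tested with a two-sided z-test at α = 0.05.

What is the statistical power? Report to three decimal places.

Noncentrality parameter: δ = d·√(n/2) = 0.97 × √(22/2) = 3.2171
Critical value for a two-sided test at α = 0.05: z_{α/2} = 1.960.
Power = Φ(δ − 1.960) + Φ(−δ − 1.960) = Φ(1.257) + Φ(-5.177) = 0.8957 + 0.0000 = 0.8957.

Power ≈ 0.896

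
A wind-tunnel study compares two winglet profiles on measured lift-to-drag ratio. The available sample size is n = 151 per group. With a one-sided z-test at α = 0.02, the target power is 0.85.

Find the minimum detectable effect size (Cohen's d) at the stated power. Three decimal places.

Required noncentrality: δ = z_{0.02} + z_{0.15} = 2.054 + 1.036 = 3.090.
δ = d·√(n/2) ⇒ d = δ/√(n/2) = 3.090/√(151/2) = 0.3556.

d ≈ 0.356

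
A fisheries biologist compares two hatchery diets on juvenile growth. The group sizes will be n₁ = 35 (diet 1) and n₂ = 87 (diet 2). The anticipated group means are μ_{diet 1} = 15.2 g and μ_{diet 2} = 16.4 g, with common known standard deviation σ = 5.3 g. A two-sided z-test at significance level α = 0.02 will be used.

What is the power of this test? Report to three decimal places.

Standardized effect: d = |μ_{diet 1} − μ_{diet 2}| / σ = |15.2 − 16.4| / 5.3 = 0.2264
Noncentrality parameter: δ = d / √(1/n₁ + 1/n₂) = 0.2264 / √(1/35 + 1/87) = 1.1311
Two-sided α = 0.02 → critical value z_{0.01} = 2.326.
Power = Φ(δ − 2.326) + Φ(−δ − 2.326) = Φ(-1.195) + Φ(-3.457) = 0.1160 + 0.0003 = 0.1163.

Power ≈ 0.116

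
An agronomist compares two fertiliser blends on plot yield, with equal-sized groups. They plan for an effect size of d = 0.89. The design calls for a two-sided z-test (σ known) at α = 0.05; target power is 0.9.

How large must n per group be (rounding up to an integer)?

n = 27 per group

Set Φ(δ − 1.960) = 0.9; then δ − 1.960 = Φ⁻¹(0.9) = 1.282, giving δ = 3.242.
(The Φ(−δ − z_{α/2}) term is vanishingly small for δ > 0 and is dropped in the standard sample-size formula.)
δ = d·√(n/2) ⇒ n = 2(δ/d)² = 2 × (3.242 / 0.89)² = 26.53.
Rounding up, n = 27 per group.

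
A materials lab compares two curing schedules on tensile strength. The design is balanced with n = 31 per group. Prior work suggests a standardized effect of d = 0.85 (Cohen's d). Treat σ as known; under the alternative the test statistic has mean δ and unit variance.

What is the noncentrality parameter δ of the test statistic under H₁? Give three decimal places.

The noncentrality parameter scales effect size by the design's sample-size factor: δ = d·√(n/2) = 0.85 × √(31/2) = 3.3465

δ ≈ 3.346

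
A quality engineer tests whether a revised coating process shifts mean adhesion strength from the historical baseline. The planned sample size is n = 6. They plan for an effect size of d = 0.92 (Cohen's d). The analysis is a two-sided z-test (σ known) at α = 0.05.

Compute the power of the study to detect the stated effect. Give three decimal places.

Noncentrality parameter: δ = d·√n = 0.92 × √6 = 2.2535
Critical value for a two-sided test at α = 0.05: z_{α/2} = 1.960.
Power = Φ(δ − 1.960) + Φ(−δ − 1.960) = Φ(0.294) + Φ(-4.213) = 0.6155 + 0.0000 = 0.6155.

Power ≈ 0.615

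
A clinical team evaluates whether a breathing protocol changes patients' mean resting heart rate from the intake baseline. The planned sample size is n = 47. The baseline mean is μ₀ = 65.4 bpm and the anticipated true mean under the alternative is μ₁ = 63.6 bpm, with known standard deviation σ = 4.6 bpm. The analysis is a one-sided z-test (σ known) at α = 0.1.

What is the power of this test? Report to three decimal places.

Standardized effect: d = |μ₁ − μ₀| / σ = |63.6 − 65.4| / 4.6 = 0.3913
Noncentrality parameter: δ = d·√n = 0.3913 × √47 = 2.6826
One-sided α = 0.1 → critical value z_{0.1} = 1.282.
Power = P(Z > 1.282 − δ) = Φ(1.401) = 0.9194.

Power ≈ 0.919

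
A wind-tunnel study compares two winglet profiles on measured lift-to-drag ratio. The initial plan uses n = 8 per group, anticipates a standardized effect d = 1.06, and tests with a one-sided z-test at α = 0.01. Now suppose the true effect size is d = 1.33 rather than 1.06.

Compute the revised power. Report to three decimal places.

Power ≈ 0.631

With d = 1.33: δ = d·√(n/2) = 1.33 × √(8/2) = 2.6600. Critical value z_{0.01} = 2.326.
Revised power = P(Z > 2.326 − δ) = Φ(0.334) = 0.6307.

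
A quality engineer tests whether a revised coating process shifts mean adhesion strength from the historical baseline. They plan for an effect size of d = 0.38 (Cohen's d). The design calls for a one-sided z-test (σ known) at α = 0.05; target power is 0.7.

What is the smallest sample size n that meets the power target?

Set Φ(δ − 1.645) = 0.7; then δ − 1.645 = Φ⁻¹(0.7) = 0.524, giving δ = 2.169.
δ = d·√n ⇒ n = (δ/d)² = (2.169 / 0.38)² = 32.59.
Rounding up, n = 33.

n = 33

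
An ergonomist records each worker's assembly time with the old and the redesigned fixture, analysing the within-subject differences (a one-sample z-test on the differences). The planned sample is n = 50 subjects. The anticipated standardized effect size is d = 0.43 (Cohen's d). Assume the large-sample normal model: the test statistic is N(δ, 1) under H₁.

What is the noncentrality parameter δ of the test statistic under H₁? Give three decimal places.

δ ≈ 3.041

δ = d·√n = 0.43 × √50 = 3.0406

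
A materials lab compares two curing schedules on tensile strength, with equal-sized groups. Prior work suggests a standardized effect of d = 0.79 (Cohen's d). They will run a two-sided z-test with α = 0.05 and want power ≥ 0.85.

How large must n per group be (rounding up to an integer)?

n = 29 per group

Set Φ(δ − 1.960) = 0.85; then δ − 1.960 = Φ⁻¹(0.85) = 1.036, giving δ = 2.996.
(Ignoring the negligible lower-tail rejection probability gives the usual closed-form inversion.)
δ = d·√(n/2) ⇒ n = 2(δ/d)² = 2 × (2.996 / 0.79)² = 28.77.
Round up to the next whole unit.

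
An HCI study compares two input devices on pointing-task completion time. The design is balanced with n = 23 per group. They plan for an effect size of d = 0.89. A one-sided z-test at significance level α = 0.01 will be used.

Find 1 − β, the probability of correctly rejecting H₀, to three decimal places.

Noncentrality parameter: δ = d·√(n/2) = 0.89 × √(23/2) = 3.0181
One-sided α = 0.01 → critical value z_{0.01} = 2.326.
Power = P(Z > 2.326 − δ) = Φ(0.692) = 0.7555.

Power ≈ 0.755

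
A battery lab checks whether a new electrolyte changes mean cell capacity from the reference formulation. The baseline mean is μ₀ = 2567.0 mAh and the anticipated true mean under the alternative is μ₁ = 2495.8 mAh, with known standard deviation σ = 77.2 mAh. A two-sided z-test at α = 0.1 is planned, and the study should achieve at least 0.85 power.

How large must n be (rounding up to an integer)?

n = 9

Standardized effect: d = |μ₁ − μ₀| / σ = |2495.8 − 2567.0| / 77.2 = 0.9223
Set Φ(δ − 1.645) = 0.85; then δ − 1.645 = Φ⁻¹(0.85) = 1.036, giving δ = 2.681.
(Ignoring the negligible lower-tail rejection probability gives the usual closed-form inversion.)
δ = d·√n ⇒ n = (δ/d)² = (2.681 / 0.9223)² = 8.45.
Round up to the next whole unit.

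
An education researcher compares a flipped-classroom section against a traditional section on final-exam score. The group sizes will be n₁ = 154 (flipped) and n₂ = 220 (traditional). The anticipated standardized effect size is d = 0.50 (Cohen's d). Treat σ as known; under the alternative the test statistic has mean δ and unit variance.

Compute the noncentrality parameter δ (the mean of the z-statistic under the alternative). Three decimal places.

δ = d / √(1/n₁ + 1/n₂) = 0.50 / √(1/154 + 1/220) = 4.7589

δ ≈ 4.759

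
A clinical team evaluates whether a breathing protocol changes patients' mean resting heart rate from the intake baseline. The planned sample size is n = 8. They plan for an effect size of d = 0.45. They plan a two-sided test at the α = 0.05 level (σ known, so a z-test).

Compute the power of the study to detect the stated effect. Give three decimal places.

Power ≈ 0.247

Noncentrality parameter: δ = d·√n = 0.45 × √8 = 1.2728
Critical value for a two-sided test at α = 0.05: z_{α/2} = 1.960.
Power = Φ(δ − 1.960) + Φ(−δ − 1.960) = Φ(-0.687) + Φ(-3.233) = 0.2460 + 0.0006 = 0.2466.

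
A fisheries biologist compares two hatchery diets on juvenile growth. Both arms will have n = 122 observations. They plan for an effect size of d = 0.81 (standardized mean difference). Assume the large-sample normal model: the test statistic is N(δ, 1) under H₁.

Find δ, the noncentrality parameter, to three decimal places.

The noncentrality parameter scales effect size by the design's sample-size factor: δ = d·√(n/2) = 0.81 × √(122/2) = 6.3263

δ ≈ 6.326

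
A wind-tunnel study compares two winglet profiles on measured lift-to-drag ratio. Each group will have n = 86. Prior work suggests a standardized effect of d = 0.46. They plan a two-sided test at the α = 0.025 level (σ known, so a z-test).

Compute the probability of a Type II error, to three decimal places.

β ≈ 0.219

Noncentrality parameter: δ = d·√(n/2) = 0.46 × √(86/2) = 3.0164
Critical value for a two-sided test at α = 0.025: z_{α/2} = 2.241.
Power = Φ(δ − 2.241) + Φ(−δ − 2.241) = Φ(0.775) + Φ(-5.258) = 0.7808 + 0.0000 = 0.7808.
Type II error: β = 1 − power = 1 − 0.7808 = 0.2192.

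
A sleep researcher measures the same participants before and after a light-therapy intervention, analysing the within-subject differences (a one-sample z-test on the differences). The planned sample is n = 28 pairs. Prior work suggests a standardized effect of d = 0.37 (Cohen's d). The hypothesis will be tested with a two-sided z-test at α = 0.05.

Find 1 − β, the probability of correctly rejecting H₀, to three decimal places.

Noncentrality parameter: δ = d·√n = 0.37 × √28 = 1.9579
Critical value for a two-sided test at α = 0.05: z_{α/2} = 1.960.
Power = Φ(δ − 1.960) + Φ(−δ − 1.960) = Φ(-0.002) + Φ(-3.918) = 0.4992 + 0.0000 = 0.4992.

Power ≈ 0.499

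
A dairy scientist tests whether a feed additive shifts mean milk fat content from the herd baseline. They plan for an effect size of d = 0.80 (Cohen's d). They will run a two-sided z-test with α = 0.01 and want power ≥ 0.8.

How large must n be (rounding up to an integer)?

n = 19

Set Φ(δ − 2.576) = 0.8; then δ − 2.576 = Φ⁻¹(0.8) = 0.842, giving δ = 3.417.
(For δ > 0 the lower-tail rejection region contributes negligibly to power, so the one-term inversion is standard.)
δ = d·√n ⇒ n = (δ/d)² = (3.417 / 0.80)² = 18.25.
Rounding up, n = 19.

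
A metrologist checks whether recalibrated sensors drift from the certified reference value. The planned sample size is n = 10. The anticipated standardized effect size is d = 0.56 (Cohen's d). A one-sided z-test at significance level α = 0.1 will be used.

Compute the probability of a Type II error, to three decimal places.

β ≈ 0.312

Noncentrality parameter: δ = d·√n = 0.56 × √10 = 1.7709
Critical value for a one-sided test at α = 0.1: z_α = 1.282.
Power = Φ(δ − 1.282) = Φ(0.489) = 0.6877.
Type II error: β = 1 − power = 1 − 0.6877 = 0.3123.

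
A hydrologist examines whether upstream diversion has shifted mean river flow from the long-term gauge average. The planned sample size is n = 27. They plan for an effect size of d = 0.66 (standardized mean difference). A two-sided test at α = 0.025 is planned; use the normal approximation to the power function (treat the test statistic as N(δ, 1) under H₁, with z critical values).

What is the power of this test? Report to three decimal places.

Power ≈ 0.883

Noncentrality parameter: δ = d·√n = 0.66 × √27 = 3.4295
Critical value for a two-sided test at α = 0.025: z_{α/2} = 2.241.
Power = Φ(δ − 2.241) + Φ(−δ − 2.241) = Φ(1.188) + Φ(-5.671) = 0.8826 + 0.0000 = 0.8826.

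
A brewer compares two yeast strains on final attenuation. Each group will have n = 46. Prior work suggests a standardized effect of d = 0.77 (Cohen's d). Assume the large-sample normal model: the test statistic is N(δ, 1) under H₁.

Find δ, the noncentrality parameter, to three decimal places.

δ ≈ 3.693

The noncentrality parameter scales effect size by the design's sample-size factor: δ = d·√(n/2) = 0.77 × √(46/2) = 3.6928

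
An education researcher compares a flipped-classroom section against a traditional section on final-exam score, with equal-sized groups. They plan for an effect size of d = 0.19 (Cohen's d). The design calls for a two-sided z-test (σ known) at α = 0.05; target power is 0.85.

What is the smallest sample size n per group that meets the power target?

n = 498 per group

For power 0.85 need Φ(δ − z_{0.025}) = 0.85, so δ = z_{0.025} + z_{0.15} = 1.960 + 1.036 = 2.996.
(For δ > 0 the lower-tail rejection region contributes negligibly to power, so the one-term inversion is standard.)
δ = d·√(n/2) ⇒ n = 2(δ/d)² = 2 × (2.996 / 0.19)² = 497.42.
Round up to the next whole unit.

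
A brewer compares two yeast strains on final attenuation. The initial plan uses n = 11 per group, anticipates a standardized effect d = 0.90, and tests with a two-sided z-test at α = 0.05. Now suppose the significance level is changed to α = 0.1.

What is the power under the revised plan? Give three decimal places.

Power ≈ 0.679

δ = d·√(n/2) = 0.90 × √(11/2) = 2.1107 (unchanged). New critical value: z_{0.05} = 1.645.
Revised power = Φ(δ − 1.645) + Φ(−δ − 1.645) = Φ(0.466) + Φ(-3.756) = 0.6793 + 0.0001 = 0.6794.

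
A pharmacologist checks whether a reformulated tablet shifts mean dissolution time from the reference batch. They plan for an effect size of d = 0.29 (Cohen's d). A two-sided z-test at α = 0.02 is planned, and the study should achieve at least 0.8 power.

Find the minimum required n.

Set Φ(δ − 2.326) = 0.8; then δ − 2.326 = Φ⁻¹(0.8) = 0.842, giving δ = 3.168.
(The Φ(−δ − z_{α/2}) term is vanishingly small for δ > 0 and is dropped in the standard sample-size formula.)
δ = d·√n ⇒ n = (δ/d)² = (3.168 / 0.29)² = 119.33.
Rounding up, n = 120.

n = 120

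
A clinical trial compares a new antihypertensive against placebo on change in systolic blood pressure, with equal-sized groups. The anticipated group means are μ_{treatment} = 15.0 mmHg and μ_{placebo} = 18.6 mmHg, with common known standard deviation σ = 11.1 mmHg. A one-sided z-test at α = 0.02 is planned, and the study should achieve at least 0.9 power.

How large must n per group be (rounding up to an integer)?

Standardized effect: d = |μ_{treatment} − μ_{placebo}| / σ = |15.0 − 18.6| / 11.1 = 0.3243
For power 0.9 need Φ(δ − z_{0.02}) = 0.9, so δ = z_{0.02} + z_{0.10} = 2.054 + 1.282 = 3.335.
δ = d·√(n/2) ⇒ n = 2(δ/d)² = 2 × (3.335 / 0.3243)² = 211.51.
Rounding up, n = 212 per group.

n = 212 per group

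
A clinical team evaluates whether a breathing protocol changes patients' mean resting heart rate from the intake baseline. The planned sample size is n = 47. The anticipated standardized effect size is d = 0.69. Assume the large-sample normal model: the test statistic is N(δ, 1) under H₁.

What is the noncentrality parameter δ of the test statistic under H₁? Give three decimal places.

The noncentrality parameter scales effect size by the design's sample-size factor: δ = d·√n = 0.69 × √47 = 4.7304

δ ≈ 4.730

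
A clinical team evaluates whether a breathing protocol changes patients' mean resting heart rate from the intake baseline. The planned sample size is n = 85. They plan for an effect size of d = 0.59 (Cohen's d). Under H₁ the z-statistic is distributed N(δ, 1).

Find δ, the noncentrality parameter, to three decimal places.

δ ≈ 5.440

δ = d·√n = 0.59 × √85 = 5.4395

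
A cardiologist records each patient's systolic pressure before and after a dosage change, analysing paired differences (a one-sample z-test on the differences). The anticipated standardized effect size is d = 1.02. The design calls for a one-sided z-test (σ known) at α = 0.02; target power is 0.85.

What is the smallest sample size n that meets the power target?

For power 0.85 need Φ(δ − z_{0.02}) = 0.85, so δ = z_{0.02} + z_{0.15} = 2.054 + 1.036 = 3.090.
δ = d·√n ⇒ n = (δ/d)² = (3.090 / 1.02)² = 9.18.
Rounding up, n = 10.

n = 10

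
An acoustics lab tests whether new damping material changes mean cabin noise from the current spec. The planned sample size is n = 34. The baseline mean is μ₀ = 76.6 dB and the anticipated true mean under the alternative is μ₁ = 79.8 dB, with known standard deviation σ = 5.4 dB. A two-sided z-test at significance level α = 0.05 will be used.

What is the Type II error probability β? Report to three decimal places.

Standardized effect: d = |μ₁ − μ₀| / σ = |79.8 − 76.6| / 5.4 = 0.5926
Noncentrality parameter: δ = d·√n = 0.5926 × √34 = 3.4554
Two-sided α = 0.05 → critical value z_{0.025} = 1.960.
Power = Φ(δ − 1.960) + Φ(−δ − 1.960) = Φ(1.495) + Φ(-5.415) = 0.9326 + 0.0000 = 0.9326.
Type II error: β = 1 − power = 1 − 0.9326 = 0.0674.

β ≈ 0.067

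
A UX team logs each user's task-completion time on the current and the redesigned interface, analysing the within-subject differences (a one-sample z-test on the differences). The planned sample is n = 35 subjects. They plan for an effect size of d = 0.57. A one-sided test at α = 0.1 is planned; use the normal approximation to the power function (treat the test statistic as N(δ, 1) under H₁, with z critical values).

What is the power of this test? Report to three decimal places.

Noncentrality parameter: δ = d·√n = 0.57 × √35 = 3.3722
Critical value for a one-sided test at α = 0.1: z_α = 1.282.
Power = P(Z > 1.282 − δ) = Φ(2.091) = 0.9817.

Power ≈ 0.982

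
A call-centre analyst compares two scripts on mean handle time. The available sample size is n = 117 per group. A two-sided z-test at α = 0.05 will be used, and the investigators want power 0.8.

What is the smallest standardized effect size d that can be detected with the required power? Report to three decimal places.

Need Φ(δ − 1.960) = 0.8, so δ = 1.960 + 0.842 = 2.802.
(The second rejection-region term Φ(−δ − z_{α/2}) is negligible and dropped.)
δ = d·√(n/2) ⇒ d = δ/√(n/2) = 2.802/√(117/2) = 0.3663.

d ≈ 0.366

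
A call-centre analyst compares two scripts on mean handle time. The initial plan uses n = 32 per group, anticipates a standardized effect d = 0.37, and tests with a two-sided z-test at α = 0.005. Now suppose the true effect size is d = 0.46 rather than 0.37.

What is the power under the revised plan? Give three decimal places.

Power ≈ 0.167

With d = 0.46: δ = d·√(n/2) = 0.46 × √(32/2) = 1.8400. Critical value z_{0.0025} = 2.807.
Revised power = Φ(δ − 2.807) + Φ(−δ − 2.807) = Φ(-0.967) + Φ(-4.647) = 0.1668 + 0.0000 = 0.1668.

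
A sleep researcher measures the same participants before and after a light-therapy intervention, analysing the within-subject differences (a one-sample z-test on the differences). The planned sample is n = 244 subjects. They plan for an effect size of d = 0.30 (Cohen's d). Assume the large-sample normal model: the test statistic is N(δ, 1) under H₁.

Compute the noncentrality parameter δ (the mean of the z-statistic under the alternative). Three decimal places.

The noncentrality parameter scales effect size by the design's sample-size factor: δ = d·√n = 0.30 × √244 = 4.6861

δ ≈ 4.686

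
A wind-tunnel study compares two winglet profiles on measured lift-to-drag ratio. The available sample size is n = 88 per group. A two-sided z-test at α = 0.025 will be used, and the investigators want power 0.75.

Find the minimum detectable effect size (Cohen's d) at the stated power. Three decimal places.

d ≈ 0.440

Required noncentrality: δ = z_{0.0125} + z_{0.25} = 2.241 + 0.674 = 2.916.
(The second rejection-region term Φ(−δ − z_{α/2}) is negligible and dropped.)
δ = d·√(n/2) ⇒ d = δ/√(n/2) = 2.916/√(88/2) = 0.4396.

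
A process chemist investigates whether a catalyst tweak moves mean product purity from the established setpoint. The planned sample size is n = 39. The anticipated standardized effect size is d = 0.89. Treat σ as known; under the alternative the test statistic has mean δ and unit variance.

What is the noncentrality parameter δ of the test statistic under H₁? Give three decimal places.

δ ≈ 5.558

The noncentrality parameter scales effect size by the design's sample-size factor: δ = d·√n = 0.89 × √39 = 5.5580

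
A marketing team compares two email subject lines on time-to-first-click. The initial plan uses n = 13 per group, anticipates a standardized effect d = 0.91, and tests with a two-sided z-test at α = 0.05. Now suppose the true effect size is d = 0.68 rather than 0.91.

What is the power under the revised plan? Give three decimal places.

With d = 0.68: δ = d·√(n/2) = 0.68 × √(13/2) = 1.7337. Critical value z_{0.025} = 1.960.
Revised power = Φ(δ − 1.960) + Φ(−δ − 1.960) = Φ(-0.226) + Φ(-3.694) = 0.4105 + 0.0001 = 0.4106.

Power ≈ 0.411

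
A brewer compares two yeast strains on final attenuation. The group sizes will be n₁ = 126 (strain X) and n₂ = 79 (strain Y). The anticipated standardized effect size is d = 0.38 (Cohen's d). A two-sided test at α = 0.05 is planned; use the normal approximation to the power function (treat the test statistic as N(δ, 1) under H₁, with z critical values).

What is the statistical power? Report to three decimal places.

Noncentrality parameter: δ = d / √(1/n₁ + 1/n₂) = 0.38 / √(1/126 + 1/79) = 2.6479
Critical value for a two-sided test at α = 0.05: z_{α/2} = 1.960.
Power = Φ(δ − 1.960) + Φ(−δ − 1.960) = Φ(0.688) + Φ(-4.608) = 0.7543 + 0.0000 = 0.7543.

Power ≈ 0.754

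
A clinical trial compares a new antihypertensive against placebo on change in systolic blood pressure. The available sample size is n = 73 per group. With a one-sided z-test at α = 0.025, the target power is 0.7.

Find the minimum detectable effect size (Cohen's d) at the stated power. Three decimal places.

d ≈ 0.411

Required noncentrality: δ = z_{0.025} + z_{0.30} = 1.960 + 0.524 = 2.484.
δ = d·√(n/2) ⇒ d = δ/√(n/2) = 2.484/√(73/2) = 0.4112.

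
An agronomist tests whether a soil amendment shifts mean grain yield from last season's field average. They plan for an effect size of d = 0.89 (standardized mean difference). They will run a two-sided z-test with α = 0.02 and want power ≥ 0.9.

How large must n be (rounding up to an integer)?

For power 0.9 need Φ(δ − z_{0.01}) = 0.9, so δ = z_{0.01} + z_{0.10} = 2.326 + 1.282 = 3.608.
(For δ > 0 the lower-tail rejection region contributes negligibly to power, so the one-term inversion is standard.)
δ = d·√n ⇒ n = (δ/d)² = (3.608 / 0.89)² = 16.43.
Rounding up, n = 17.

n = 17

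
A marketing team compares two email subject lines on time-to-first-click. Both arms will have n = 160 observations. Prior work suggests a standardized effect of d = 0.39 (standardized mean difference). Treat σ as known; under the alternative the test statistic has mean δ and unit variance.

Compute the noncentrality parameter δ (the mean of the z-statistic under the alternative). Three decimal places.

δ = d·√(n/2) = 0.39 × √(160/2) = 3.4883

δ ≈ 3.488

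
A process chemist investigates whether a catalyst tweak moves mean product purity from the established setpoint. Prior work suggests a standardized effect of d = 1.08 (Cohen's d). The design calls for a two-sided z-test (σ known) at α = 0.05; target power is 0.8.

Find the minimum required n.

n = 7

Set Φ(δ − 1.960) = 0.8; then δ − 1.960 = Φ⁻¹(0.8) = 0.842, giving δ = 2.802.
(The Φ(−δ − z_{α/2}) term is vanishingly small for δ > 0 and is dropped in the standard sample-size formula.)
δ = d·√n ⇒ n = (δ/d)² = (2.802 / 1.08)² = 6.73.
Round up to the next whole unit.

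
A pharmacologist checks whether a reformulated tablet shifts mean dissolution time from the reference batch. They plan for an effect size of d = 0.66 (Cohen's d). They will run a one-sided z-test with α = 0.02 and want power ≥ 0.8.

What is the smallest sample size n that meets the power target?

n = 20

Set Φ(δ − 2.054) = 0.8; then δ − 2.054 = Φ⁻¹(0.8) = 0.842, giving δ = 2.895.
δ = d·√n ⇒ n = (δ/d)² = (2.895 / 0.66)² = 19.25.
Rounding up, n = 20.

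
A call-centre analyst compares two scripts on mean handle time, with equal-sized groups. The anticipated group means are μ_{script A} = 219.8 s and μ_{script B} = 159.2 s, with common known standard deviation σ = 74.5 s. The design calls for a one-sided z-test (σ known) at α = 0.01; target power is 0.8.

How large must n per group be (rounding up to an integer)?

Standardized effect: d = |μ_{script A} − μ_{script B}| / σ = |219.8 − 159.2| / 74.5 = 0.8134
For power 0.8 need Φ(δ − z_{0.01}) = 0.8, so δ = z_{0.01} + z_{0.20} = 2.326 + 0.842 = 3.168.
δ = d·√(n/2) ⇒ n = 2(δ/d)² = 2 × (3.168 / 0.8134)² = 30.34.
Round up to the next whole unit.

n = 31 per group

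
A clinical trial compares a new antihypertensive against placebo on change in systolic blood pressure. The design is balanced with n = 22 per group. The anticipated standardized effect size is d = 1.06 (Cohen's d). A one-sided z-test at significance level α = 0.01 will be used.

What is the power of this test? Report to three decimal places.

Noncentrality parameter: δ = d·√(n/2) = 1.06 × √(22/2) = 3.5156
Critical value for a one-sided test at α = 0.01: z_α = 2.326.
Power = P(Z > 2.326 − δ) = Φ(1.189) = 0.8828.

Power ≈ 0.883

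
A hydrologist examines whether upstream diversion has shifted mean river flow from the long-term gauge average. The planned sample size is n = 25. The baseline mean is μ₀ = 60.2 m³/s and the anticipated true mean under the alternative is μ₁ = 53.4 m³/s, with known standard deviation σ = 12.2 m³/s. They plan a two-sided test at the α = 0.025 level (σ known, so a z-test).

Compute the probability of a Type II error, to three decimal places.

Standardized effect: d = |μ₁ − μ₀| / σ = |53.4 − 60.2| / 12.2 = 0.5574
Noncentrality parameter: δ = d·√n = 0.5574 × √25 = 2.7869
Two-sided α = 0.025 → critical value z_{0.0125} = 2.241.
Power = Φ(δ − 2.241) + Φ(−δ − 2.241) = Φ(0.545) + Φ(-5.028) = 0.7073 + 0.0000 = 0.7073.
Type II error: β = 1 − power = 1 − 0.7073 = 0.2927.

β ≈ 0.293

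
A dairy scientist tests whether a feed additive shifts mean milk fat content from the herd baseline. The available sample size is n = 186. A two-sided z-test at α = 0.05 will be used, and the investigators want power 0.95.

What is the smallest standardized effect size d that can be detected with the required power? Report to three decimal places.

d ≈ 0.264

Required noncentrality: δ = z_{0.025} + z_{0.05} = 1.960 + 1.645 = 3.605.
(Lower-tail contribution to power is negligible for δ > 0.)
δ = d·√n ⇒ d = δ/√n = 3.605/√186 = 0.2643.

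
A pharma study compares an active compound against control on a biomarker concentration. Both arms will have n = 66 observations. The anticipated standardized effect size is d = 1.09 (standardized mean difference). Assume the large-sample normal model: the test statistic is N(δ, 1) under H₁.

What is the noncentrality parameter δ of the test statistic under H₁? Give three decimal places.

δ ≈ 6.262

The noncentrality parameter scales effect size by the design's sample-size factor: δ = d·√(n/2) = 1.09 × √(66/2) = 6.2616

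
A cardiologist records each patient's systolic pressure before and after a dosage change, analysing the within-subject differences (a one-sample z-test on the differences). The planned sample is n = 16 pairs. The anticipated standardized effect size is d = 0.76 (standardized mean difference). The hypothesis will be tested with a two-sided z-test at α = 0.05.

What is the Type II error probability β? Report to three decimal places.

Noncentrality parameter: δ = d·√n = 0.76 × √16 = 3.0400
Two-sided α = 0.05 → critical value z_{0.025} = 1.960.
Power = Φ(δ − 1.960) + Φ(−δ − 1.960) = Φ(1.080) + Φ(-5.000) = 0.8599 + 0.0000 = 0.8599.
Type II error: β = 1 − power = 1 − 0.8599 = 0.1401.

β ≈ 0.140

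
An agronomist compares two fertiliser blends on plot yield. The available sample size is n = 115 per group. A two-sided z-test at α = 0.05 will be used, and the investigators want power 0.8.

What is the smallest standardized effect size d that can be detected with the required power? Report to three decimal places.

Required noncentrality: δ = z_{0.025} + z_{0.20} = 1.960 + 0.842 = 2.802.
(Lower-tail contribution to power is negligible for δ > 0.)
δ = d·√(n/2) ⇒ d = δ/√(n/2) = 2.802/√(115/2) = 0.3695.

d ≈ 0.369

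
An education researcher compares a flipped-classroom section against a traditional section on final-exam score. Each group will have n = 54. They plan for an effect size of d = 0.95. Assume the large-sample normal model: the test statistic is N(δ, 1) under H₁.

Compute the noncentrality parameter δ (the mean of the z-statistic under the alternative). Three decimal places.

The noncentrality parameter scales effect size by the design's sample-size factor: δ = d·√(n/2) = 0.95 × √(54/2) = 4.9363

δ ≈ 4.936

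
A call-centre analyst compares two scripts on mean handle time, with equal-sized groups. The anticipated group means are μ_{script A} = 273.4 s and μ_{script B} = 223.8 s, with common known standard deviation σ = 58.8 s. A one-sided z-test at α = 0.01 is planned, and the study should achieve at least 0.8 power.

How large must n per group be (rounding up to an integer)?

Standardized effect: d = |μ_{script A} − μ_{script B}| / σ = |273.4 − 223.8| / 58.8 = 0.8435
For power 0.8 need Φ(δ − z_{0.01}) = 0.8, so δ = z_{0.01} + z_{0.20} = 2.326 + 0.842 = 3.168.
δ = d·√(n/2) ⇒ n = 2(δ/d)² = 2 × (3.168 / 0.8435)² = 28.21.
Rounding up, n = 29 per group.

n = 29 per group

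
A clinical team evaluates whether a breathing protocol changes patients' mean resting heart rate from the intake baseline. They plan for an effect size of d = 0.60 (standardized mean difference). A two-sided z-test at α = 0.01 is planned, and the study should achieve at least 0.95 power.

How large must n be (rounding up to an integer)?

For power 0.95 need Φ(δ − z_{0.005}) = 0.95, so δ = z_{0.005} + z_{0.05} = 2.576 + 1.645 = 4.221.
(For δ > 0 the lower-tail rejection region contributes negligibly to power, so the one-term inversion is standard.)
δ = d·√n ⇒ n = (δ/d)² = (4.221 / 0.60)² = 49.48.
Rounding up, n = 50.

n = 50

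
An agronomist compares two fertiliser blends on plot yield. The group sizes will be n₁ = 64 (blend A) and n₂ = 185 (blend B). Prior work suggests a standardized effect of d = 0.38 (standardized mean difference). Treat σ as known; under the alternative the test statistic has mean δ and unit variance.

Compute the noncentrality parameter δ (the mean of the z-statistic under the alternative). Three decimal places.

δ ≈ 2.620

δ = d / √(1/n₁ + 1/n₂) = 0.38 / √(1/64 + 1/185) = 2.6204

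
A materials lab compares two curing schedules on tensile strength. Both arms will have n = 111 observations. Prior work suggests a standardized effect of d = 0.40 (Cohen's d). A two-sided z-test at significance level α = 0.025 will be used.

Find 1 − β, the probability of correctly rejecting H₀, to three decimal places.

Power ≈ 0.770

Noncentrality parameter: δ = d·√(n/2) = 0.40 × √(111/2) = 2.9799
Two-sided α = 0.025 → critical value z_{0.0125} = 2.241.
Power = Φ(δ − 2.241) + Φ(−δ − 2.241) = Φ(0.739) + Φ(-5.221) = 0.7699 + 0.0000 = 0.7699.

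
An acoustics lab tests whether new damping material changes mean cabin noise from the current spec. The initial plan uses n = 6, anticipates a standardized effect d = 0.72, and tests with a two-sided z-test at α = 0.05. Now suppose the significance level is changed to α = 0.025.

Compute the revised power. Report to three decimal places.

δ = d·√n = 0.72 × √6 = 1.7636 (unchanged). New critical value: z_{0.0125} = 2.241.
Revised power = Φ(δ − 2.241) + Φ(−δ − 2.241) = Φ(-0.478) + Φ(-4.005) = 0.3164 + 0.0000 = 0.3164.

Power ≈ 0.316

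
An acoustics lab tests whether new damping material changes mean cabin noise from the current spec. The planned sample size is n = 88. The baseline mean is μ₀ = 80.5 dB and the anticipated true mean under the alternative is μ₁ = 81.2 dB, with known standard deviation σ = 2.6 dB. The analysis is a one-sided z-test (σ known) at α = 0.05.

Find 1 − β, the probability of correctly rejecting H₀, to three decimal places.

Power ≈ 0.811

Standardized effect: d = |μ₁ − μ₀| / σ = |81.2 − 80.5| / 2.6 = 0.2692
Noncentrality parameter: λ = d·√n = 0.2692 × √88 = 2.5256
Critical value for a one-sided test at α = 0.05: z_α = 1.645.
Power = Φ(λ − 1.645) = Φ(0.881) = 0.8108.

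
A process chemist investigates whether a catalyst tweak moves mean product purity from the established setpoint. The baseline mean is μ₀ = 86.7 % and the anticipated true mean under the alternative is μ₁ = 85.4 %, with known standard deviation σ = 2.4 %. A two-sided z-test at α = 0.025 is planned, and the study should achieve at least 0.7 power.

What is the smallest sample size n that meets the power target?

n = 27

Standardized effect: d = |μ₁ − μ₀| / σ = |85.4 − 86.7| / 2.4 = 0.5417
Set Φ(δ − 2.241) = 0.7; then δ − 2.241 = Φ⁻¹(0.7) = 0.524, giving δ = 2.766.
(Ignoring the negligible lower-tail rejection probability gives the usual closed-form inversion.)
δ = d·√n ⇒ n = (δ/d)² = (2.766 / 0.5417)² = 26.07.
Round up to the next whole unit.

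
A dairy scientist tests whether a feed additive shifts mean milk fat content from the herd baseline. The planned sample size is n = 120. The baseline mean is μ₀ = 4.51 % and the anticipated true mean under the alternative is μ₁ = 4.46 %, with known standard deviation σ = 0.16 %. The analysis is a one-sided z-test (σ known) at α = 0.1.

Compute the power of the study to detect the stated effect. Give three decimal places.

Power ≈ 0.984

Standardized effect: d = |μ₁ − μ₀| / σ = |4.46 − 4.51| / 0.16 = 0.3125
Noncentrality parameter: δ = d·√n = 0.3125 × √120 = 3.4233
One-sided α = 0.1 → critical value z_{0.1} = 1.282.
Power = Φ(δ − 1.282) = Φ(2.142) = 0.9839.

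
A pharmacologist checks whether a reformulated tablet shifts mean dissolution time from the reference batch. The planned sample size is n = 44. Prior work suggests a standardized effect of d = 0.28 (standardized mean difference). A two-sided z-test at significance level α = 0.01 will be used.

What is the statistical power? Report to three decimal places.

Noncentrality parameter: δ = d·√n = 0.28 × √44 = 1.8573
Critical value for a two-sided test at α = 0.01: z_{α/2} = 2.576.
Power = Φ(δ − 2.576) + Φ(−δ − 2.576) = Φ(-0.719) + Φ(-4.433) = 0.2362 + 0.0000 = 0.2362.

Power ≈ 0.236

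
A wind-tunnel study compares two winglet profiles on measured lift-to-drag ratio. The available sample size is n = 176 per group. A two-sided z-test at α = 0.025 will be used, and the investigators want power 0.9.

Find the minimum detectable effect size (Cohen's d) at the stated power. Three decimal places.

d ≈ 0.376

Required noncentrality: δ = z_{0.0125} + z_{0.10} = 2.241 + 1.282 = 3.523.
(Lower-tail contribution to power is negligible for δ > 0.)
δ = d·√(n/2) ⇒ d = δ/√(n/2) = 3.523/√(176/2) = 0.3755.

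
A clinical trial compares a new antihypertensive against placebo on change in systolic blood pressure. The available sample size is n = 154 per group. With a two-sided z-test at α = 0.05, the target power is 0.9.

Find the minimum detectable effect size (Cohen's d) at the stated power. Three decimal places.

Required noncentrality: δ = z_{0.025} + z_{0.10} = 1.960 + 1.282 = 3.242.
(Lower-tail contribution to power is negligible for δ > 0.)
δ = d·√(n/2) ⇒ d = δ/√(n/2) = 3.242/√(154/2) = 0.3694.

d ≈ 0.369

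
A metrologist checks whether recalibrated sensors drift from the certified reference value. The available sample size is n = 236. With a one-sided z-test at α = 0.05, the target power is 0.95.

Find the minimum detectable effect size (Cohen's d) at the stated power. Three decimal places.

Need Φ(δ − 1.645) = 0.95, so δ = 1.645 + 1.645 = 3.290.
δ = d·√n ⇒ d = δ/√n = 3.290/√236 = 0.2141.

d ≈ 0.214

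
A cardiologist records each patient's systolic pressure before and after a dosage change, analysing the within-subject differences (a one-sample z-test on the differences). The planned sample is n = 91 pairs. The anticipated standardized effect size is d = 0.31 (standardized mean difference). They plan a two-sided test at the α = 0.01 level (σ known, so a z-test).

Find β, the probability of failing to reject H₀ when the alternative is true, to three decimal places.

Noncentrality parameter: δ = d·√n = 0.31 × √91 = 2.9572
Critical value for a two-sided test at α = 0.01: z_{α/2} = 2.576.
Power = Φ(δ − 2.576) + Φ(−δ − 2.576) = Φ(0.381) + Φ(-5.533) = 0.6485 + 0.0000 = 0.6485.
Type II error: β = 1 − power = 1 − 0.6485 = 0.3515.

β ≈ 0.351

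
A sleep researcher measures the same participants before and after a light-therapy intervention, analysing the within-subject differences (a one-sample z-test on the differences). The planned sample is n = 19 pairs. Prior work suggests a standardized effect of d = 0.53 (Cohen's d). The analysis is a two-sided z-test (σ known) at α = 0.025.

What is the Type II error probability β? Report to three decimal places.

Noncentrality parameter: δ = d·√n = 0.53 × √19 = 2.3102
Two-sided α = 0.025 → critical value z_{0.0125} = 2.241.
Power = Φ(δ − 2.241) + Φ(−δ − 2.241) = Φ(0.069) + Φ(-4.552) = 0.5274 + 0.0000 = 0.5274.
Type II error: β = 1 − power = 1 − 0.5274 = 0.4726.

β ≈ 0.473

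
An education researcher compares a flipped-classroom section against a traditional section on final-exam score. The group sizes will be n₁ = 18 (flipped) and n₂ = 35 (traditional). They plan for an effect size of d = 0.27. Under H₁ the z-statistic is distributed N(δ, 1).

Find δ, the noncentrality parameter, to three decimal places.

The noncentrality parameter scales effect size by the design's sample-size factor: δ = d / √(1/n₁ + 1/n₂) = 0.27 / √(1/18 + 1/35) = 0.9309

δ ≈ 0.931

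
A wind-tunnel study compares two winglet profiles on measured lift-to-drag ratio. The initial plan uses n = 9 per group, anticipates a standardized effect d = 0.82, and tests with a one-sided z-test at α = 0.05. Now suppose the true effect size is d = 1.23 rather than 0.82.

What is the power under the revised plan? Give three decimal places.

Power ≈ 0.833

With d = 1.23: δ = d·√(n/2) = 1.23 × √(9/2) = 2.6092. Critical value z_{0.05} = 1.645.
Revised power = Φ(δ − 1.645) = Φ(0.964) = 0.8326.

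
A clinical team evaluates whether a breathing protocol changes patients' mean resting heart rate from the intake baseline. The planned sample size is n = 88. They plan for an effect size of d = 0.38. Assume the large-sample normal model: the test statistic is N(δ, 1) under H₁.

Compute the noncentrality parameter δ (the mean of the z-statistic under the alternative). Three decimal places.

δ ≈ 3.565

δ = d·√n = 0.38 × √88 = 3.5647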